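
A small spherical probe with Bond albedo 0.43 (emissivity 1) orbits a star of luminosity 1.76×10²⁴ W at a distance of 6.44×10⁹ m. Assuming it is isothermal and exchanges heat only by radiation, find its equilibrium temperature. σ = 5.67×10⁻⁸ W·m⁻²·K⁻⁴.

T ≈ 304 K

First find the stellar flux at distance d: S = L/(4πd²) = 1.76×10²⁴/(4π·(6.44×10⁹)²) = 3377 W/m².
For an isothermal sphere, absorbed (1−a)S·πr² = emitted σ·4πr²·T⁴, so T⁴ = (1−a)S/(4σ).
T⁴ = 0.570·3377/(4·5.67×10⁻⁸) = 8.487×10⁹ K⁴.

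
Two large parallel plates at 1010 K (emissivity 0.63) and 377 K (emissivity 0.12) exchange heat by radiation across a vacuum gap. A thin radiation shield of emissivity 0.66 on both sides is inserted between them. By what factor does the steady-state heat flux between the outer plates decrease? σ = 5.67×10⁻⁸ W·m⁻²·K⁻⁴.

factor ≈ 1.23

Without shield: q₀ = σΔ(T⁴)/(1/ε₁+1/ε₂−1) with denominator 8.921.
With shield the two gaps are in series; the resistances add: (1/ε₁+1/ε_s−1)+(1/ε_s+1/ε₂−1) = 2.102+8.848 = 10.95.
Heat-flux ratio q₀/q = 10.95/8.921.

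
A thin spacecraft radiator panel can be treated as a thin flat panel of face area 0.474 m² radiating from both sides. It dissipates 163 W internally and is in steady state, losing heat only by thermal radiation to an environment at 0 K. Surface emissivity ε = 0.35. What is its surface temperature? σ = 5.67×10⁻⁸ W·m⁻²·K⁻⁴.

T ≈ 305 K

Steady state: internal power = radiated power, P = εσA T⁴.
Radiating area A = 2·0.474 = 0.9480 m².
T⁴ = P/(εσA) = 163/(0.35·5.67×10⁻⁸·0.9480) = 8.664×10⁹ K⁴.
T = (8.664×10⁹)^(1/4).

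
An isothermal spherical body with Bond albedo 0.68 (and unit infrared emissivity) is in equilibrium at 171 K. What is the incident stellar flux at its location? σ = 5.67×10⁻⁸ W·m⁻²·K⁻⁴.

(1−a)S·πr² = σ·4πr²·T⁴ ⇒ S = 4σT⁴/(1−a).
S = 4·5.67×10⁻⁸·8.550×10⁸/0.320.

S ≈ 606 W/m²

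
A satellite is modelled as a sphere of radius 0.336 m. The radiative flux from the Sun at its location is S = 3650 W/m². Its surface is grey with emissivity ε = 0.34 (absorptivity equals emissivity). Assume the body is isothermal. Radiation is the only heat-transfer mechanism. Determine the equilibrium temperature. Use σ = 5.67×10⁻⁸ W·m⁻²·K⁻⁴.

T ≈ 356 K

At equilibrium, absorbed power = emitted power.
Absorbing cross-section = πr² = 0.3547 m²; emitting surface = 4πr² = 1.419 m² (ratio 4).
εS·A_cross = εσ·A_surf·T⁴  ⇒  T⁴ = S/(4σ)   (ε cancels).
T⁴ = 3650/(4·5.67×10⁻⁸) = 1.609×10¹⁰ K⁴.
T = (1.609×10¹⁰)^(1/4).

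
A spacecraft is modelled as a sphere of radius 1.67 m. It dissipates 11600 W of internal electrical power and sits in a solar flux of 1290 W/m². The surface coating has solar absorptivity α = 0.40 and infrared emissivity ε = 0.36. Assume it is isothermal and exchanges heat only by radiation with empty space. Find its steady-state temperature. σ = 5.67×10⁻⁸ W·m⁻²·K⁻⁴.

At steady state, absorbed solar power + internal power = radiated power.
Absorbed: α·S·A_cross = 0.40·1290·8.762 = 4521 W (cross-section πr²).
Total input = 4521 + 11600 = 16120 W.
Radiated: εσ·A_surf·T⁴ with A_surf = 4πr² = 35.05 m².
T⁴ = 16120/(0.36·5.67×10⁻⁸·35.05) = 2.254×10¹⁰ K⁴.

T ≈ 387 K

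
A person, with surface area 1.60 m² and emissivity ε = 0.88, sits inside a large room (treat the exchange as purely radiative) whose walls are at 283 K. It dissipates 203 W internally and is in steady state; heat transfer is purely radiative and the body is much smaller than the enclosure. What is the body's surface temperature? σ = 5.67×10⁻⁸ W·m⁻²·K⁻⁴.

For a small grey body in a large enclosure, net radiated power = εσA(T⁴ − T_w⁴).
Steady state: P = εσA(T⁴ − T_w⁴) with A = 1.60 m².
T⁴ = P/(εσA) + T_w⁴ = 203/(0.88·5.67×10⁻⁸·1.600) + (283)⁴
    = 2.543×10⁹ + 6.414×10⁹ = 8.957×10⁹ K⁴.

T ≈ 308 K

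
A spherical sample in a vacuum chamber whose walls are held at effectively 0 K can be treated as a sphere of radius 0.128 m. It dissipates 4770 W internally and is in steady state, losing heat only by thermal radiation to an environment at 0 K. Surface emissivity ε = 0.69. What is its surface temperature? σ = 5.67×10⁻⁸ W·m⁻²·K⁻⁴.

Steady state: internal power = radiated power, P = εσA T⁴.
Radiating area A = 4πr² = 0.2059 m².
T⁴ = P/(εσA) = 4770/(0.69·5.67×10⁻⁸·0.2059) = 5.922×10¹¹ K⁴.
T = (5.922×10¹¹)^(1/4).

T ≈ 877 K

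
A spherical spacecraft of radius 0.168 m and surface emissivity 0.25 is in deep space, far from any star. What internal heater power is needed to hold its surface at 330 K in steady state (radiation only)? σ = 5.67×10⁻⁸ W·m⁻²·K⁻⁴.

P ≈ 59.6 W

P = εσ·4πr²·T⁴.
4πr² = 0.3547 m²; T⁴ = 1.186×10¹⁰ K⁴.
P = 0.25·5.67×10⁻⁸·0.3547·1.186×10¹⁰.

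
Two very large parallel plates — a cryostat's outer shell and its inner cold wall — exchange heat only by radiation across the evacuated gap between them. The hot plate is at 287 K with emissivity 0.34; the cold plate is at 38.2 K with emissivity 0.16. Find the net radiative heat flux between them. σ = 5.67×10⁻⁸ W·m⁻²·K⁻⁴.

For two infinite grey parallel plates, q = σ(T₁⁴ − T₂⁴)/(1/ε₁ + 1/ε₂ − 1).
T₁⁴ − T₂⁴ = 6.785×10⁹ − 2.129×10⁶ = 6.783×10⁹ K⁴.
1/ε₁ + 1/ε₂ − 1 = 2.941 + 6.250 − 1 = 8.191.
q = 5.67×10⁻⁸ × 6.783×10⁹ / 8.191.

q ≈ 46.9 W/m²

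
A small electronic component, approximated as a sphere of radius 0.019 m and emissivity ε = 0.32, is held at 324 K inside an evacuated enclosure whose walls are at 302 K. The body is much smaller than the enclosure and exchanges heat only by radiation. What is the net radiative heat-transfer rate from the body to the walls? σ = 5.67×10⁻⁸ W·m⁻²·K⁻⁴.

For a small grey body in a large enclosure: P_net = εσA(T_body⁴ − T_wall⁴).
A = 4πr² = 0.004536 m²; T_body⁴ − T_wall⁴ = 1.102×10¹⁰ − 8.318×10⁹ = 2.702×10⁹ K⁴.
|P_net| = 0.32·5.67×10⁻⁸·0.004536·2.702×10⁹.

P_net ≈ 0.222 W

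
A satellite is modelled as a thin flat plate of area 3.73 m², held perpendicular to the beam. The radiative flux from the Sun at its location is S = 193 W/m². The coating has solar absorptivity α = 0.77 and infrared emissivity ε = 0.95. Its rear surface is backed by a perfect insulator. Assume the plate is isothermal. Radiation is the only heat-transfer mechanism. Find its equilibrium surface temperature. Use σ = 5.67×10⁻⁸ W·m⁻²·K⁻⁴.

At equilibrium, absorbed power = emitted power.
Absorbing cross-section = A = 3.730 m²; emitting surface = A = 3.730 m² (ratio 1).
αS·A_cross = εσ·A_surf·T⁴  ⇒  T⁴ = αS/(ε·1σ).
T⁴ = 0.770·193/(0.95·1·5.67×10⁻⁸) = 2.759×10⁹ K⁴.
T = (2.759×10⁹)^(1/4).

T ≈ 229 K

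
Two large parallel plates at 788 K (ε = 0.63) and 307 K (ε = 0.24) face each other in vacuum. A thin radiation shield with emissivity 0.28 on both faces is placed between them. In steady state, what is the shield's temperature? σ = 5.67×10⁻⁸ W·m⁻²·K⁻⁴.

In steady state the net flux on the hot side equals that on the cold side.
σ(T₁⁴−T_s⁴)/D₁ = σ(T_s⁴−T₂⁴)/D₂, with D₁ = 1/ε₁+1/ε_s−1 = 4.159, D₂ = 1/ε_s+1/ε₂−1 = 6.738.
Solve for T_s⁴: T_s⁴ = (D₂·T₁⁴ + D₁·T₂⁴)/(D₁+D₂) = 2.418×10¹¹ K⁴.

T_s ≈ 701 K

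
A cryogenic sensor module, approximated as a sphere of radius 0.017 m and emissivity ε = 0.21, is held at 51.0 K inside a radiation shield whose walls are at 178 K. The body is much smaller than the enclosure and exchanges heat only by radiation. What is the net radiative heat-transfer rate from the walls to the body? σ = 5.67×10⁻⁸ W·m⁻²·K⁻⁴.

For a small grey body in a large enclosure: P_net = εσA(T_body⁴ − T_wall⁴).
A = 4πr² = 0.003632 m²; T_body⁴ − T_wall⁴ = 6.765×10⁶ − 1.004×10⁹ = -9.971×10⁸ K⁴.
|P_net| = 0.21·5.67×10⁻⁸·0.003632·9.971×10⁸.

P_net ≈ 0.0431 W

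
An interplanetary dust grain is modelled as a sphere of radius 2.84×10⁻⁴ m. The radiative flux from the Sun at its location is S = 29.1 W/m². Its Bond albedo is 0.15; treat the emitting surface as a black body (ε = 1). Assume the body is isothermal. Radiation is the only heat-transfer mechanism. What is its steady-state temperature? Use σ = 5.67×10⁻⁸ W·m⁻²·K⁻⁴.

At equilibrium, absorbed power = emitted power.
Absorbing cross-section = πr² = 2.534×10⁻⁷ m²; emitting surface = 4πr² = 1.014×10⁻⁶ m² (ratio 4).
(1−a)S·A_cross = εσ·A_surf·T⁴  ⇒  T⁴ = (1−a)S/(4σ).
T⁴ = 0.850·29.1/(4·5.67×10⁻⁸) = 1.091×10⁸ K⁴.
T = (1.091×10⁸)^(1/4).

T ≈ 102 K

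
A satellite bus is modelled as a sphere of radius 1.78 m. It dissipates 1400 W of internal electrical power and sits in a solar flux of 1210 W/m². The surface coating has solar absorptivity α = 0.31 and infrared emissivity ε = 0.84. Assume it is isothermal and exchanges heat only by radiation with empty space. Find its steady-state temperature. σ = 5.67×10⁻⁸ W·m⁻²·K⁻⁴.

At steady state, absorbed solar power + internal power = radiated power.
Absorbed: α·S·A_cross = 0.31·1210·9.954 = 3734 W (cross-section πr²).
Total input = 3734 + 1400 = 5134 W.
Radiated: εσ·A_surf·T⁴ with A_surf = 4πr² = 39.82 m².
T⁴ = 5134/(0.84·5.67×10⁻⁸·39.82) = 2.707×10⁹ K⁴.

T ≈ 228 K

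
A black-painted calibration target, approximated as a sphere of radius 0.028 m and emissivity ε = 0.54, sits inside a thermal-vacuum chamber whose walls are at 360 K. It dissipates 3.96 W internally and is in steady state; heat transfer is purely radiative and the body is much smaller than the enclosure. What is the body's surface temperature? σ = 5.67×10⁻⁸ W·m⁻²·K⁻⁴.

T ≈ 416 K

For a small grey body in a large enclosure, net radiated power = εσA(T⁴ − T_w⁴).
Steady state: P = εσA(T⁴ − T_w⁴) with A = 4πr² = 0.009852 m².
T⁴ = P/(εσA) + T_w⁴ = 3.96/(0.54·5.67×10⁻⁸·0.009852) + (360)⁴
    = 1.313×10¹⁰ + 1.680×10¹⁰ = 2.992×10¹⁰ K⁴.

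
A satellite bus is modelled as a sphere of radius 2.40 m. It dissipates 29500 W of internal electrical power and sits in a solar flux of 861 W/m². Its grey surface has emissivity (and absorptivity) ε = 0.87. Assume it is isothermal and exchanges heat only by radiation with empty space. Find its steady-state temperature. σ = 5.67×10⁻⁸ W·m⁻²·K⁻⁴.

At steady state, absorbed solar power + internal power = radiated power.
Absorbed: α·S·A_cross = 0.87·861·18.10 = 13550 W (cross-section πr²).
Total input = 13550 + 29500 = 43050 W.
Radiated: εσ·A_surf·T⁴ with A_surf = 4πr² = 72.38 m².
T⁴ = 43050/(0.87·5.67×10⁻⁸·72.38) = 1.206×10¹⁰ K⁴.

T ≈ 331 K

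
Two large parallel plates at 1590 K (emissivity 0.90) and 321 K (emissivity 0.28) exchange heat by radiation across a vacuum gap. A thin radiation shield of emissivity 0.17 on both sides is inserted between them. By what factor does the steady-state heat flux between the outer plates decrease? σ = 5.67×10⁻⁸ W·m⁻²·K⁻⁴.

factor ≈ 3.92

Without shield: q₀ = σΔ(T⁴)/(1/ε₁+1/ε₂−1) with denominator 3.683.
With shield the two gaps are in series; the resistances add: (1/ε₁+1/ε_s−1)+(1/ε_s+1/ε₂−1) = 5.993+8.454 = 14.45.
Heat-flux ratio q₀/q = 14.45/3.683.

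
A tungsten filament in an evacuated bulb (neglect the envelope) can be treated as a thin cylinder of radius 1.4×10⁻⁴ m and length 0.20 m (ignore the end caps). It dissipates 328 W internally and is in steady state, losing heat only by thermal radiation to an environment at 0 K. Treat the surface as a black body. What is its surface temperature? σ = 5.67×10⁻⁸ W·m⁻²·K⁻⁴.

Steady state: internal power = radiated power, P = εσA T⁴.
Radiating area A = 2πrL = 1.759×10⁻⁴ m².
T⁴ = P/(εσA) = 328/(1.0·5.67×10⁻⁸·1.759×10⁻⁴) = 3.288×10¹³ K⁴.
T = (3.288×10¹³)^(1/4).

T ≈ 2390 K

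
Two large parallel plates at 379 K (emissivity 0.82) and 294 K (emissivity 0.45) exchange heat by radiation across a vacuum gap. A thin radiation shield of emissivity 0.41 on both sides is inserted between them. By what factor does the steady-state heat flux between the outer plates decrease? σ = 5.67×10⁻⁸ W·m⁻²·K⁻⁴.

factor ≈ 2.59

Without shield: q₀ = σΔ(T⁴)/(1/ε₁+1/ε₂−1) with denominator 2.442.
With shield the two gaps are in series; the resistances add: (1/ε₁+1/ε_s−1)+(1/ε_s+1/ε₂−1) = 2.659+3.661 = 6.320.
Heat-flux ratio q₀/q = 6.320/2.442.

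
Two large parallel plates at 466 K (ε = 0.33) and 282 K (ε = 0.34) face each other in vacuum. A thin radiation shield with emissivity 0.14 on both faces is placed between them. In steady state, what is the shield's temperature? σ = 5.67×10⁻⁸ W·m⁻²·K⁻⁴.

T_s ≈ 404 K

In steady state the net flux on the hot side equals that on the cold side.
σ(T₁⁴−T_s⁴)/D₁ = σ(T_s⁴−T₂⁴)/D₂, with D₁ = 1/ε₁+1/ε_s−1 = 9.173, D₂ = 1/ε_s+1/ε₂−1 = 9.084.
Solve for T_s⁴: T_s⁴ = (D₂·T₁⁴ + D₁·T₂⁴)/(D₁+D₂) = 2.664×10¹⁰ K⁴.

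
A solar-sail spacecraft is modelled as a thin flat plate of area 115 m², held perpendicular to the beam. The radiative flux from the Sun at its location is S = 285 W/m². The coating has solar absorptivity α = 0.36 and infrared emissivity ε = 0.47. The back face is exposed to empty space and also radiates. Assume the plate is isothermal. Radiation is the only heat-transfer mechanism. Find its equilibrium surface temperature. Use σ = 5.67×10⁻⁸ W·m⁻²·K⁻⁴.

At equilibrium, absorbed power = emitted power.
Absorbing cross-section = A = 115.0 m²; emitting surface = 2A = 230.0 m² (ratio 2).
αS·A_cross = εσ·A_surf·T⁴  ⇒  T⁴ = αS/(ε·2σ).
T⁴ = 0.360·285/(0.47·2·5.67×10⁻⁸) = 1.925×10⁹ K⁴.
T = (1.925×10⁹)^(1/4).

T ≈ 209 K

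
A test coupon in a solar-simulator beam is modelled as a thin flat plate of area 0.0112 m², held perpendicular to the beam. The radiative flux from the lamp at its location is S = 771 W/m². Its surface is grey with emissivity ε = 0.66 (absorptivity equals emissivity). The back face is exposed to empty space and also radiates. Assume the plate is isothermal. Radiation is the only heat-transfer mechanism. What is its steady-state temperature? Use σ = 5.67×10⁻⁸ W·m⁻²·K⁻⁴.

T ≈ 287 K

At equilibrium, absorbed power = emitted power.
Absorbing cross-section = A = 0.01120 m²; emitting surface = 2A = 0.02240 m² (ratio 2).
εS·A_cross = εσ·A_surf·T⁴  ⇒  T⁴ = S/(2σ)   (ε cancels).
T⁴ = 771/(2·5.67×10⁻⁸) = 6.799×10⁹ K⁴.
T = (6.799×10⁹)^(1/4).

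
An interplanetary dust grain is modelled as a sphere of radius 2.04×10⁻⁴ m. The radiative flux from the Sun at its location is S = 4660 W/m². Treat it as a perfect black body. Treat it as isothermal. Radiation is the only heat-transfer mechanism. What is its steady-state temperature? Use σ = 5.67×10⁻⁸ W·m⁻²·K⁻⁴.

T ≈ 379 K

At equilibrium, absorbed power = emitted power.
Absorbing cross-section = πr² = 1.307×10⁻⁷ m²; emitting surface = 4πr² = 5.230×10⁻⁷ m² (ratio 4).
S·A_cross = εσ·A_surf·T⁴  ⇒  T⁴ = S/(4σ).
T⁴ = 1.00·4660/(4·5.67×10⁻⁸) = 2.055×10¹⁰ K⁴.
T = (2.055×10¹⁰)^(1/4).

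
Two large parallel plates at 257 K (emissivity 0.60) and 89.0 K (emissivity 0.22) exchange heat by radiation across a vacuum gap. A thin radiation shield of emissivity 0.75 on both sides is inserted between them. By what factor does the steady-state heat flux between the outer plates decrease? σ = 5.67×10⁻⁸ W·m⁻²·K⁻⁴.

Without shield: q₀ = σΔ(T⁴)/(1/ε₁+1/ε₂−1) with denominator 5.212.
With shield the two gaps are in series; the resistances add: (1/ε₁+1/ε_s−1)+(1/ε_s+1/ε₂−1) = 2.000+4.879 = 6.879.
Heat-flux ratio q₀/q = 6.879/5.212.

factor ≈ 1.32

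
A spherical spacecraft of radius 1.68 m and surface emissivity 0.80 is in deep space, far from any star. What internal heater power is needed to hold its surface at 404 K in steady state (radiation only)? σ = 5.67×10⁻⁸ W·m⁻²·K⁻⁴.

P = εσ·4πr²·T⁴.
4πr² = 35.47 m²; T⁴ = 2.664×10¹⁰ K⁴.
P = 0.80·5.67×10⁻⁸·35.47·2.664×10¹⁰.

P ≈ 42900 W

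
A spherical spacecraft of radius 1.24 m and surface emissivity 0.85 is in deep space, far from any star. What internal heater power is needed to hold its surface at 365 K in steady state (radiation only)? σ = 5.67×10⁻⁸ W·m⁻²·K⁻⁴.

P = εσ·4πr²·T⁴.
4πr² = 19.32 m²; T⁴ = 1.775×10¹⁰ K⁴.
P = 0.85·5.67×10⁻⁸·19.32·1.775×10¹⁰.

P ≈ 16500 W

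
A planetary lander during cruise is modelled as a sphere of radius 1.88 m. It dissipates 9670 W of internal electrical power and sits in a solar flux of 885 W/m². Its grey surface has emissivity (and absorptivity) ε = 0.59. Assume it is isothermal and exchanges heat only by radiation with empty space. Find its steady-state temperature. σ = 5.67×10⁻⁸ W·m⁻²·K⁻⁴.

T ≈ 319 K

At steady state, absorbed solar power + internal power = radiated power.
Absorbed: α·S·A_cross = 0.59·885·11.10 = 5798 W (cross-section πr²).
Total input = 5798 + 9670 = 15470 W.
Radiated: εσ·A_surf·T⁴ with A_surf = 4πr² = 44.41 m².
T⁴ = 15470/(0.59·5.67×10⁻⁸·44.41) = 1.041×10¹⁰ K⁴.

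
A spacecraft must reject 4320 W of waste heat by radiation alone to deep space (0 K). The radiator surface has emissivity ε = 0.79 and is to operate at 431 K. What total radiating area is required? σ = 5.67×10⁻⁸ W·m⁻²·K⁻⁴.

A ≈ 2.79 m²

P = εσA T⁴ ⇒ A = P/(εσT⁴).
T⁴ = 3.451×10¹⁰ K⁴.
A = 4320/(0.79 × 5.67×10⁻⁸ × 3.451×10¹⁰).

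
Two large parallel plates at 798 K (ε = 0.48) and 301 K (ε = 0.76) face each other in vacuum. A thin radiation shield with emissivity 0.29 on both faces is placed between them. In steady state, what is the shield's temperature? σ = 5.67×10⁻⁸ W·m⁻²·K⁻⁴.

In steady state the net flux on the hot side equals that on the cold side.
σ(T₁⁴−T_s⁴)/D₁ = σ(T_s⁴−T₂⁴)/D₂, with D₁ = 1/ε₁+1/ε_s−1 = 4.532, D₂ = 1/ε_s+1/ε₂−1 = 3.764.
Solve for T_s⁴: T_s⁴ = (D₂·T₁⁴ + D₁·T₂⁴)/(D₁+D₂) = 1.885×10¹¹ K⁴.

T_s ≈ 659 K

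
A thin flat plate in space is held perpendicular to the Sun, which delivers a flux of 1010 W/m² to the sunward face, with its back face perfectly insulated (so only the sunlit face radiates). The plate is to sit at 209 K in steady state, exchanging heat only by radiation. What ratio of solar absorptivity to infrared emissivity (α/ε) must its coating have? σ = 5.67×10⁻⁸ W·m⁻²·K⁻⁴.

Balance: αS·A = εσ·1A·T⁴ ⇒ α/ε = σT⁴/S.
α/ε = 5.67×10⁻⁸·(209)⁴/1010 = 5.67×10⁻⁸·1.908×10⁹/1010.

α/ε ≈ 0.107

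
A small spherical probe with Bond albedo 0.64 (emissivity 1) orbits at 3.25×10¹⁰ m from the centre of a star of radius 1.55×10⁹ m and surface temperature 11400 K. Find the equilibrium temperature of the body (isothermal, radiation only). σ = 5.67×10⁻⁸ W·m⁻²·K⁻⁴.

T ≈ 1360 K

The star's surface emits σT_*⁴; at distance d the flux is S = σT_*⁴(R_*/d)².
S = 5.67×10⁻⁸·(11400)⁴·(1.55×10⁹/3.25×10¹⁰)² = 2.178×10⁶ W/m².
For an isothermal sphere T⁴ = (1−a)S/(4σ) = 3.457×10¹² K⁴.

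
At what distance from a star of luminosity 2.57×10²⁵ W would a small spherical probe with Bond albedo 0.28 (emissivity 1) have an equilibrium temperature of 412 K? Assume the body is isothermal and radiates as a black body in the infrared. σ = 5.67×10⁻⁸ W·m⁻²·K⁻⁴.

d ≈ 1.50×10¹⁰ m

For an isothermal black-emitting sphere, (1−a)S·πr² = σ·4πr²·T⁴ ⇒ S = 4σT⁴/(1−a).
S = 4·5.67×10⁻⁸·(412)⁴/0.720 = 9076 W/m².
Flux falls as S = L/(4πd²), so d = √(L/(4πS)) = √(2.57×10²⁵/(4π·9076)).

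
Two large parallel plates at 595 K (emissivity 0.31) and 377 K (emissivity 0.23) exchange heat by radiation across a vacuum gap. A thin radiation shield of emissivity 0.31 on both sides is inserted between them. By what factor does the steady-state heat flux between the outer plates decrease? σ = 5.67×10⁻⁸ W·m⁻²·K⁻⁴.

Without shield: q₀ = σΔ(T⁴)/(1/ε₁+1/ε₂−1) with denominator 6.574.
With shield the two gaps are in series; the resistances add: (1/ε₁+1/ε_s−1)+(1/ε_s+1/ε₂−1) = 5.452+6.574 = 12.03.
Heat-flux ratio q₀/q = 12.03/6.574.

factor ≈ 1.83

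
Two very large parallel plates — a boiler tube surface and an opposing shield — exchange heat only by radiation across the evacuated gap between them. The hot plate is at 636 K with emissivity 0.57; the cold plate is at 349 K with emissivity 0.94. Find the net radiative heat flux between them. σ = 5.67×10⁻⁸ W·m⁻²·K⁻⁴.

For two infinite grey parallel plates, q = σ(T₁⁴ − T₂⁴)/(1/ε₁ + 1/ε₂ − 1).
T₁⁴ − T₂⁴ = 1.636×10¹¹ − 1.484×10¹⁰ = 1.488×10¹¹ K⁴.
1/ε₁ + 1/ε₂ − 1 = 1.754 + 1.064 − 1 = 1.818.
q = 5.67×10⁻⁸ × 1.488×10¹¹ / 1.818.

q ≈ 4640 W/m²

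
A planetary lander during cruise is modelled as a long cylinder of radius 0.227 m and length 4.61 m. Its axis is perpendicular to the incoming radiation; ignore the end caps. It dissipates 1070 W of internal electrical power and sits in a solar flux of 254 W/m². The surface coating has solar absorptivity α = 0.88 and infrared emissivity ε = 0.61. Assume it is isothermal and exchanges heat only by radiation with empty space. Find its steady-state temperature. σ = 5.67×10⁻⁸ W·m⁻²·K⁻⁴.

T ≈ 287 K

At steady state, absorbed solar power + internal power = radiated power.
Absorbed: α·S·A_cross = 0.88·254·2.093 = 467.8 W (cross-section 2rL).
Total input = 467.8 + 1070 = 1538 W.
Radiated: εσ·A_surf·T⁴ with A_surf = 2πrL = 6.575 m².
T⁴ = 1538/(0.61·5.67×10⁻⁸·6.575) = 6.762×10⁹ K⁴.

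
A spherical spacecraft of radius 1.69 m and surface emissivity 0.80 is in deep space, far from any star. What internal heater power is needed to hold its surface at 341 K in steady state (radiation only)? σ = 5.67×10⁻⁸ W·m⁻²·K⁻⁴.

P = εσ·4πr²·T⁴.
4πr² = 35.89 m²; T⁴ = 1.352×10¹⁰ K⁴.
P = 0.80·5.67×10⁻⁸·35.89·1.352×10¹⁰.

P ≈ 22000 W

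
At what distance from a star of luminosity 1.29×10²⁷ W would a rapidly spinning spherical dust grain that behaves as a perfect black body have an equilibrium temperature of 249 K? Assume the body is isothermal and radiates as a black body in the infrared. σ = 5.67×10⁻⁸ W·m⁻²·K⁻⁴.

For an isothermal black-emitting sphere, (1−a)S·πr² = σ·4πr²·T⁴ ⇒ S = 4σT⁴/(1−a).
S = 4·5.67×10⁻⁸·(249)⁴/1.00 = 871.8 W/m².
Flux falls as S = L/(4πd²), so d = √(L/(4πS)) = √(1.29×10²⁷/(4π·871.8)).

d ≈ 3.43×10¹¹ m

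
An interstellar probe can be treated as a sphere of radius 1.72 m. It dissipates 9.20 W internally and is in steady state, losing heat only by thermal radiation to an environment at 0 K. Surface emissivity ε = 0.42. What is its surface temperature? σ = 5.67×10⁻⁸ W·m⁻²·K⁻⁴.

Steady state: internal power = radiated power, P = εσA T⁴.
Radiating area A = 4πr² = 37.18 m².
T⁴ = P/(εσA) = 9.20/(0.42·5.67×10⁻⁸·37.18) = 1.039×10⁷ K⁴.
T = (1.039×10⁷)^(1/4).

T ≈ 56.8 K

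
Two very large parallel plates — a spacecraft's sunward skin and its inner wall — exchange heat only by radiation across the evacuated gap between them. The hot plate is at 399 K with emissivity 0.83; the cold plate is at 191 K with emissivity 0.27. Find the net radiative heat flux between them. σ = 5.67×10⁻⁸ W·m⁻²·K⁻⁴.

q ≈ 348 W/m²

For two infinite grey parallel plates, q = σ(T₁⁴ − T₂⁴)/(1/ε₁ + 1/ε₂ − 1).
T₁⁴ − T₂⁴ = 2.534×10¹⁰ − 1.331×10⁹ = 2.401×10¹⁰ K⁴.
1/ε₁ + 1/ε₂ − 1 = 1.205 + 3.704 − 1 = 3.909.
q = 5.67×10⁻⁸ × 2.401×10¹⁰ / 3.909.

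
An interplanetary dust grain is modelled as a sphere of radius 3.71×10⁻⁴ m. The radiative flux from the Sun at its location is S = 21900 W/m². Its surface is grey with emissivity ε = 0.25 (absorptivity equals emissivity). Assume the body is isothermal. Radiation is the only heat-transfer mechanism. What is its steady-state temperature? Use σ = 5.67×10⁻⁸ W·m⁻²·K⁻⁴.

At equilibrium, absorbed power = emitted power.
Absorbing cross-section = πr² = 4.324×10⁻⁷ m²; emitting surface = 4πr² = 1.730×10⁻⁶ m² (ratio 4).
εS·A_cross = εσ·A_surf·T⁴  ⇒  T⁴ = S/(4σ)   (ε cancels).
T⁴ = 21900/(4·5.67×10⁻⁸) = 9.656×10¹⁰ K⁴.
T = (9.656×10¹⁰)^(1/4).

T ≈ 557 K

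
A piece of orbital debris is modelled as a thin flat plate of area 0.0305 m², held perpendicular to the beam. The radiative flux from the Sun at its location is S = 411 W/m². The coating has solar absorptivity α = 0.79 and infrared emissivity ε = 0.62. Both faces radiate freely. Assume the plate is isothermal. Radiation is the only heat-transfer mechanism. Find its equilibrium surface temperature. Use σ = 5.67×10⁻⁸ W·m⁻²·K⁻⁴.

T ≈ 261 K

At equilibrium, absorbed power = emitted power.
Absorbing cross-section = A = 0.03050 m²; emitting surface = 2A = 0.06100 m² (ratio 2).
αS·A_cross = εσ·A_surf·T⁴  ⇒  T⁴ = αS/(ε·2σ).
T⁴ = 0.790·411/(0.62·2·5.67×10⁻⁸) = 4.618×10⁹ K⁴.
T = (4.618×10⁹)^(1/4).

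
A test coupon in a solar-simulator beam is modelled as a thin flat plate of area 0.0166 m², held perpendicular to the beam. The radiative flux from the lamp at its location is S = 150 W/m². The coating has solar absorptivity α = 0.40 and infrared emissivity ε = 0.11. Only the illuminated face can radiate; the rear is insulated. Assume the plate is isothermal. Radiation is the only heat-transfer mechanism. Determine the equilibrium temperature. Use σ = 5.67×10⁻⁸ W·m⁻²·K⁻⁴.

At equilibrium, absorbed power = emitted power.
Absorbing cross-section = A = 0.01660 m²; emitting surface = A = 0.01660 m² (ratio 1).
αS·A_cross = εσ·A_surf·T⁴  ⇒  T⁴ = αS/(ε·1σ).
T⁴ = 0.400·150/(0.11·1·5.67×10⁻⁸) = 9.620×10⁹ K⁴.
T = (9.620×10⁹)^(1/4).

T ≈ 313 K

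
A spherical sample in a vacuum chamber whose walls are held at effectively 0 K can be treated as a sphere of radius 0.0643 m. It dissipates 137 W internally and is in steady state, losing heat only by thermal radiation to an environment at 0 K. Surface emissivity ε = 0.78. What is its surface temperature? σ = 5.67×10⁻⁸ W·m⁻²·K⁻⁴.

Steady state: internal power = radiated power, P = εσA T⁴.
Radiating area A = 4πr² = 0.05196 m².
T⁴ = P/(εσA) = 137/(0.78·5.67×10⁻⁸·0.05196) = 5.962×10¹⁰ K⁴.
T = (5.962×10¹⁰)^(1/4).

T ≈ 494 K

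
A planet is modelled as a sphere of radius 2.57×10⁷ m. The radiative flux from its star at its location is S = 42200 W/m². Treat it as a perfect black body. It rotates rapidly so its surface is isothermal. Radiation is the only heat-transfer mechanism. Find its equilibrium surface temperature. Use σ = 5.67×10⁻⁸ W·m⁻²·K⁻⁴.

T ≈ 657 K

At equilibrium, absorbed power = emitted power.
Absorbing cross-section = πr² = 2.075×10¹⁵ m²; emitting surface = 4πr² = 8.300×10¹⁵ m² (ratio 4).
S·A_cross = εσ·A_surf·T⁴  ⇒  T⁴ = S/(4σ).
T⁴ = 1.00·42200/(4·5.67×10⁻⁸) = 1.861×10¹¹ K⁴.
T = (1.861×10¹¹)^(1/4).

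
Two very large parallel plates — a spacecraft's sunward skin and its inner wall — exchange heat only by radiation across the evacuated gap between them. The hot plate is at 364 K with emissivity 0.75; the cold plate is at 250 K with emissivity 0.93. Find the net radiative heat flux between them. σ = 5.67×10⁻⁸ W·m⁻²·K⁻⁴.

For two infinite grey parallel plates, q = σ(T₁⁴ − T₂⁴)/(1/ε₁ + 1/ε₂ − 1).
T₁⁴ − T₂⁴ = 1.756×10¹⁰ − 3.906×10⁹ = 1.365×10¹⁰ K⁴.
1/ε₁ + 1/ε₂ − 1 = 1.333 + 1.075 − 1 = 1.409.
q = 5.67×10⁻⁸ × 1.365×10¹⁰ / 1.409.

q ≈ 549 W/m²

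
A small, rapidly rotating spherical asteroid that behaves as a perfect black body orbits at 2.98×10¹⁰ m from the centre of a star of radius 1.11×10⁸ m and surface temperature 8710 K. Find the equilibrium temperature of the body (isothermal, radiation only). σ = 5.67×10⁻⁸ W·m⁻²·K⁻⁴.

T ≈ 376 K

The star's surface emits σT_*⁴; at distance d the flux is S = σT_*⁴(R_*/d)².
S = 5.67×10⁻⁸·(8710)⁴·(1.11×10⁸/2.98×10¹⁰)² = 4528 W/m².
For an isothermal sphere T⁴ = (1−a)S/(4σ) = 1.996×10¹⁰ K⁴.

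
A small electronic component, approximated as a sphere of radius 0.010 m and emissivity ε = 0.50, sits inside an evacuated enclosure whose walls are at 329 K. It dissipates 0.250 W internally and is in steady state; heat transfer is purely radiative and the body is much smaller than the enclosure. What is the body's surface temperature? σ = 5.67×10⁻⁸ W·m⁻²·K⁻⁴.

T ≈ 370 K

For a small grey body in a large enclosure, net radiated power = εσA(T⁴ − T_w⁴).
Steady state: P = εσA(T⁴ − T_w⁴) with A = 4πr² = 0.001257 m².
T⁴ = P/(εσA) + T_w⁴ = 0.250/(0.50·5.67×10⁻⁸·0.001257) + (329)⁴
    = 7.017×10⁹ + 1.172×10¹⁰ = 1.873×10¹⁰ K⁴.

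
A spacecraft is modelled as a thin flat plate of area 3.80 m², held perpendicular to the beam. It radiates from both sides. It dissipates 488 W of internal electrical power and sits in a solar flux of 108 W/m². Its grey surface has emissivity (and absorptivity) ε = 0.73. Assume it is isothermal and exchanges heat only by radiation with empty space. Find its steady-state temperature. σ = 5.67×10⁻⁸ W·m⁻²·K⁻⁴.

T ≈ 224 K

At steady state, absorbed solar power + internal power = radiated power.
Absorbed: α·S·A_cross = 0.73·108·3.800 = 299.6 W (cross-section A).
Total input = 299.6 + 488 = 787.6 W.
Radiated: εσ·A_surf·T⁴ with A_surf = 2A = 7.600 m².
T⁴ = 787.6/(0.73·5.67×10⁻⁸·7.600) = 2.504×10⁹ K⁴.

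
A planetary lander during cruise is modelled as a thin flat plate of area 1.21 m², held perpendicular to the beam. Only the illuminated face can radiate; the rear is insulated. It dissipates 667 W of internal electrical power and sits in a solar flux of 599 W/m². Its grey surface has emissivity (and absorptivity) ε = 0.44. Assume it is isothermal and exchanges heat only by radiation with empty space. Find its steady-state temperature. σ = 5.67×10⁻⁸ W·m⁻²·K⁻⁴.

At steady state, absorbed solar power + internal power = radiated power.
Absorbed: α·S·A_cross = 0.44·599·1.210 = 318.9 W (cross-section A).
Total input = 318.9 + 667 = 985.9 W.
Radiated: εσ·A_surf·T⁴ with A_surf = A = 1.210 m².
T⁴ = 985.9/(0.44·5.67×10⁻⁸·1.210) = 3.266×10¹⁰ K⁴.

T ≈ 425 K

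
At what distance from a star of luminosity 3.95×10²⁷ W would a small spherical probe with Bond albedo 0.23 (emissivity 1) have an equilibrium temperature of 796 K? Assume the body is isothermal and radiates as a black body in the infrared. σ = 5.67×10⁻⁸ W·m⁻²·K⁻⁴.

For an isothermal black-emitting sphere, (1−a)S·πr² = σ·4πr²·T⁴ ⇒ S = 4σT⁴/(1−a).
S = 4·5.67×10⁻⁸·(796)⁴/0.770 = 1.183×10⁵ W/m².
Flux falls as S = L/(4πd²), so d = √(L/(4πS)) = √(3.95×10²⁷/(4π·1.183×10⁵)).

d ≈ 5.16×10¹⁰ m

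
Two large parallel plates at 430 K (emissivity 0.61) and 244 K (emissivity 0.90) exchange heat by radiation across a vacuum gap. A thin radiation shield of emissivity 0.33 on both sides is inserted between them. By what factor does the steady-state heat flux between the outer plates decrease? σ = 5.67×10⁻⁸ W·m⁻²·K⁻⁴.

Without shield: q₀ = σΔ(T⁴)/(1/ε₁+1/ε₂−1) with denominator 1.750.
With shield the two gaps are in series; the resistances add: (1/ε₁+1/ε_s−1)+(1/ε_s+1/ε₂−1) = 3.670+3.141 = 6.811.
Heat-flux ratio q₀/q = 6.811/1.750.

factor ≈ 3.89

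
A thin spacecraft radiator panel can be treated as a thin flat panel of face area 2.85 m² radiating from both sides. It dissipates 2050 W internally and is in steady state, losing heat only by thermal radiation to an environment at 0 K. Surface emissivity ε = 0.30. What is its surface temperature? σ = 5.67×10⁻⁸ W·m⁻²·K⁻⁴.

Steady state: internal power = radiated power, P = εσA T⁴.
Radiating area A = 2·2.85 = 5.700 m².
T⁴ = P/(εσA) = 2050/(0.30·5.67×10⁻⁸·5.700) = 2.114×10¹⁰ K⁴.
T = (2.114×10¹⁰)^(1/4).

T ≈ 381 K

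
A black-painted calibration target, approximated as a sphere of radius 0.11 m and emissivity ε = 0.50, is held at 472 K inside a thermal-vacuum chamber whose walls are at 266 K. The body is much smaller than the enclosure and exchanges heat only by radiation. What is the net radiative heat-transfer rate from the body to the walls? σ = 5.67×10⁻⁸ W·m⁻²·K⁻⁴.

P_net ≈ 192 W

For a small grey body in a large enclosure: P_net = εσA(T_body⁴ − T_wall⁴).
A = 4πr² = 0.1521 m²; T_body⁴ − T_wall⁴ = 4.963×10¹⁰ − 5.006×10⁹ = 4.463×10¹⁰ K⁴.
|P_net| = 0.50·5.67×10⁻⁸·0.1521·4.463×10¹⁰.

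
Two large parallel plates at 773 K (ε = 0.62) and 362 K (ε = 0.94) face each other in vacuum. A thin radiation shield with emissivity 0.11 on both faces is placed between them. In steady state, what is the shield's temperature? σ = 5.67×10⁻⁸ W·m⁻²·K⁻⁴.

In steady state the net flux on the hot side equals that on the cold side.
σ(T₁⁴−T_s⁴)/D₁ = σ(T_s⁴−T₂⁴)/D₂, with D₁ = 1/ε₁+1/ε_s−1 = 9.704, D₂ = 1/ε_s+1/ε₂−1 = 9.155.
Solve for T_s⁴: T_s⁴ = (D₂·T₁⁴ + D₁·T₂⁴)/(D₁+D₂) = 1.822×10¹¹ K⁴.

T_s ≈ 653 K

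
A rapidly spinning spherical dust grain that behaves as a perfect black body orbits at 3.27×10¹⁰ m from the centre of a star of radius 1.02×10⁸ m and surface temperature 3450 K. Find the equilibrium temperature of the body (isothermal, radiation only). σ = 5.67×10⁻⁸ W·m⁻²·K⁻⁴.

T ≈ 136 K

The star's surface emits σT_*⁴; at distance d the flux is S = σT_*⁴(R_*/d)².
S = 5.67×10⁻⁸·(3450)⁴·(1.02×10⁸/3.27×10¹⁰)² = 78.16 W/m².
For an isothermal sphere T⁴ = (1−a)S/(4σ) = 3.446×10⁸ K⁴.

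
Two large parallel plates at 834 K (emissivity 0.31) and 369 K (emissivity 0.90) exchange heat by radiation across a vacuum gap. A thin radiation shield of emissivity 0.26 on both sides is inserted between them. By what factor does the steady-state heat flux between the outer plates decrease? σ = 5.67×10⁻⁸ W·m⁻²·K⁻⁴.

Without shield: q₀ = σΔ(T⁴)/(1/ε₁+1/ε₂−1) with denominator 3.337.
With shield the two gaps are in series; the resistances add: (1/ε₁+1/ε_s−1)+(1/ε_s+1/ε₂−1) = 6.072+3.957 = 10.03.
Heat-flux ratio q₀/q = 10.03/3.337.

factor ≈ 3.01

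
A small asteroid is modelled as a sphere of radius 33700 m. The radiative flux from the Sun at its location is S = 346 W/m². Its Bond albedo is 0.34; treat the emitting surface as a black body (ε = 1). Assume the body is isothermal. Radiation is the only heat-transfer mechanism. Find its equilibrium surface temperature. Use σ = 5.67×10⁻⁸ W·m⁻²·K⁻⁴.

At equilibrium, absorbed power = emitted power.
Absorbing cross-section = πr² = 3.568×10⁹ m²; emitting surface = 4πr² = 1.427×10¹⁰ m² (ratio 4).
(1−a)S·A_cross = εσ·A_surf·T⁴  ⇒  T⁴ = (1−a)S/(4σ).
T⁴ = 0.660·346/(4·5.67×10⁻⁸) = 1.007×10⁹ K⁴.
T = (1.007×10⁹)^(1/4).

T ≈ 178 K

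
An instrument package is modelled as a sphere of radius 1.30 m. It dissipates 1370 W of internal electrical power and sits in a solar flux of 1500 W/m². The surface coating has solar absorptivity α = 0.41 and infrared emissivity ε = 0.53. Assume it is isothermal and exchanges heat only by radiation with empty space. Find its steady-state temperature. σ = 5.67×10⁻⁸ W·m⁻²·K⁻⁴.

At steady state, absorbed solar power + internal power = radiated power.
Absorbed: α·S·A_cross = 0.41·1500·5.309 = 3265 W (cross-section πr²).
Total input = 3265 + 1370 = 4635 W.
Radiated: εσ·A_surf·T⁴ with A_surf = 4πr² = 21.24 m².
T⁴ = 4635/(0.53·5.67×10⁻⁸·21.24) = 7.263×10⁹ K⁴.

T ≈ 292 K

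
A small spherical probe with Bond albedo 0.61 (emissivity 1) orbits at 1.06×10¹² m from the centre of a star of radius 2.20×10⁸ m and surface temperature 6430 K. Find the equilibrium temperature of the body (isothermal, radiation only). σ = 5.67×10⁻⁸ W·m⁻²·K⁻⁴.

T ≈ 51.8 K

The star's surface emits σT_*⁴; at distance d the flux is S = σT_*⁴(R_*/d)².
S = 5.67×10⁻⁸·(6430)⁴·(2.20×10⁸/1.06×10¹²)² = 4.175 W/m².
For an isothermal sphere T⁴ = (1−a)S/(4σ) = 7.179×10⁶ K⁴.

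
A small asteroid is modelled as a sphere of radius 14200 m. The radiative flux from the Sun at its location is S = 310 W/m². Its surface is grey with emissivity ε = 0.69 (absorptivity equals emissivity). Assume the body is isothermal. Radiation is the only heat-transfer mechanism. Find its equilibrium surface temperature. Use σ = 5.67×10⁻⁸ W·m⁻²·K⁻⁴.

At equilibrium, absorbed power = emitted power.
Absorbing cross-section = πr² = 6.335×10⁸ m²; emitting surface = 4πr² = 2.534×10⁹ m² (ratio 4).
εS·A_cross = εσ·A_surf·T⁴  ⇒  T⁴ = S/(4σ)   (ε cancels).
T⁴ = 310/(4·5.67×10⁻⁸) = 1.367×10⁹ K⁴.
T = (1.367×10⁹)^(1/4).

T ≈ 192 K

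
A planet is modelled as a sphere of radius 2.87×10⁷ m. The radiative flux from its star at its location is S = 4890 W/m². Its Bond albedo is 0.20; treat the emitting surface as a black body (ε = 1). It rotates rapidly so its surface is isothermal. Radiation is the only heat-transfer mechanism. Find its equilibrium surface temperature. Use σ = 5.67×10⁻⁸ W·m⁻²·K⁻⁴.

T ≈ 362 K

At equilibrium, absorbed power = emitted power.
Absorbing cross-section = πr² = 2.588×10¹⁵ m²; emitting surface = 4πr² = 1.035×10¹⁶ m² (ratio 4).
(1−a)S·A_cross = εσ·A_surf·T⁴  ⇒  T⁴ = (1−a)S/(4σ).
T⁴ = 0.800·4890/(4·5.67×10⁻⁸) = 1.725×10¹⁰ K⁴.
T = (1.725×10¹⁰)^(1/4).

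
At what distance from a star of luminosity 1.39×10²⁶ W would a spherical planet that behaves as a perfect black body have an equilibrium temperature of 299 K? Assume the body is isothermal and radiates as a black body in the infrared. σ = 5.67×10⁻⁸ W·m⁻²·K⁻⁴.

For an isothermal black-emitting sphere, (1−a)S·πr² = σ·4πr²·T⁴ ⇒ S = 4σT⁴/(1−a).
S = 4·5.67×10⁻⁸·(299)⁴/1.00 = 1813 W/m².
Flux falls as S = L/(4πd²), so d = √(L/(4πS)) = √(1.39×10²⁶/(4π·1813)).

d ≈ 7.81×10¹⁰ m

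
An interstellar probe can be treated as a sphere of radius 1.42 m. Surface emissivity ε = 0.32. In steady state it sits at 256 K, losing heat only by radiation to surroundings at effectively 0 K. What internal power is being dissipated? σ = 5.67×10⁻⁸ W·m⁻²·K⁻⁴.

Steady state: P = εσA T⁴.
A = 4πr² = 25.34 m²; T⁴ = (256)⁴ = 4.295×10⁹ K⁴.
P = 0.32 × 5.67×10⁻⁸ × 25.34 × 4.295×10⁹.

P ≈ 1970 W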